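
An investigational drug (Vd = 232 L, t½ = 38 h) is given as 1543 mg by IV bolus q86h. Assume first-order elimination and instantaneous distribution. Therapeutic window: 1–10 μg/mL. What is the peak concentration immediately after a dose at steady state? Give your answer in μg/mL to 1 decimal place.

τ/t½ = 86/38 ≈ 2.2632, so fraction remaining f = (1/2)^(86/38) ≈ 0.2083.
At steady state, accumulation factor R = 1/(1 − e^(−kτ)) ≈ 1.2631.
Single-dose peak C₀ = D/Vd = 1543/232 ≈ 6.651 μg/mL.
Steady-state peak Cmax,ss = C₀·R ≈ 6.651 × 1.2631 ≈ 8.401 μg/mL.
Peak 8.4 μg/mL vs MTC 10 μg/mL: below toxic threshold.

8.4 μg/mL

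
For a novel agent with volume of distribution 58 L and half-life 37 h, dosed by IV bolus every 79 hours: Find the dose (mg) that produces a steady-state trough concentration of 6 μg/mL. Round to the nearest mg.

τ/t½ = 79/37 ≈ 2.1351, so f = (1/2)^(79/37) ≈ 0.227646.
Cmin,ss = (D/Vd)·f/(1−f), so D = Cmin,ss·Vd·(1−f)/f.
D = 6 × 58 × (1−f)/f ≈ 6 × 58 × 3.39279 ≈ 1180.69 mg.

1181 mg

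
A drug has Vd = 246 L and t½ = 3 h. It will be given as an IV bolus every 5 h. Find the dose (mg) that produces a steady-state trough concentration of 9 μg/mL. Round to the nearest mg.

4815 mg

τ/t½ = 5/3 ≈ 1.6667, so f = (1/2)^(5/3) ≈ 0.314980.
Cmin,ss = (D/Vd)·f/(1−f), so D = Cmin,ss·Vd·(1−f)/f.
D = 9 × 246 × (1−f)/f ≈ 9 × 246 × 2.17480 ≈ 4815.01 mg.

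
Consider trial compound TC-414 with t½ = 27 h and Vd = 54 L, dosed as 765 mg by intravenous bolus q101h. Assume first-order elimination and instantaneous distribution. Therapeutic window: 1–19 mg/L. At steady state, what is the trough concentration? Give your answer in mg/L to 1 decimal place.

1.1 mg/L

Over one 101-h interval, 101/27 ≈ 3.7407 half-lives elapse, leaving f ≈ 0.0748 of each dose.
Single-dose peak C₀ = D/Vd = 765/54 ≈ 14.167 mg/L.
Steady-state trough Cmin,ss = C₀·f/(1−f) ≈ 14.167 × 0.0748/0.9252 ≈ 1.145 mg/L.
Trough 1.1 mg/L vs MEC 1 mg/L: adequate.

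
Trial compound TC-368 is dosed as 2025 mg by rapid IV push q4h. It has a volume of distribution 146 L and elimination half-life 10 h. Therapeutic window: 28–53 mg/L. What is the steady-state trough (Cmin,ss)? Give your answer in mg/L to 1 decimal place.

τ/t½ = 4/10 ≈ 0.4, so fraction remaining f = (1/2)^(4/10) ≈ 0.7579.
Single-dose peak C₀ = D/Vd = 2025/146 ≈ 13.870 mg/L.
Steady-state trough Cmin,ss = C₀·f/(1−f) ≈ 13.870 × 0.7579/0.2421 ≈ 43.420 mg/L.
Trough 43.4 mg/L vs MEC 28 mg/L: adequate.

43.4 mg/L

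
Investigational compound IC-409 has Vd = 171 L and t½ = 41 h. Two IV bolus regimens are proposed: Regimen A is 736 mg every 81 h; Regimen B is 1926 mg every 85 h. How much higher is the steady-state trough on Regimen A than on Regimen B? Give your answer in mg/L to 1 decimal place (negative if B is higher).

-2.0 mg/L

Regimen A: f = (1/2)^(81/41) ≈ 0.2543; Cmin,ss = (736/171)·f/(1−f) ≈ 1.468 mg/L.
Regimen B: f = (1/2)^(85/41) ≈ 0.2376; Cmin,ss = (1926/171)·f/(1−f) ≈ 3.510 mg/L.
Difference ≈ 1.468 − 3.510 ≈ -2.042 mg/L.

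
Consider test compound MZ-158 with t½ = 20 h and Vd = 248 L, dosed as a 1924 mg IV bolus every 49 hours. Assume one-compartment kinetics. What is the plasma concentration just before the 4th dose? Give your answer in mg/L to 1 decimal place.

1.7 mg/L

f = (1/2)^(τ/t½) = (1/2)^(49/20) ≈ 0.1830.
C₀ = D/Vd = 1924/248 ≈ 7.758 mg/L.
Before the 4th dose, 3 doses have been given. Superposition: Cmin = C₀·(f + f² + … + f^3).
≈ 7.758 × (0.1830 + 0.0335 + 0.0061) ≈ 7.758 × 0.2226 ≈ 1.727 mg/L.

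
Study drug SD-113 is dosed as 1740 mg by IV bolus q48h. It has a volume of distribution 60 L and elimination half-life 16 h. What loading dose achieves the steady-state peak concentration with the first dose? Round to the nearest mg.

f = (1/2)^(48/16) ≈ 0.125000; accumulation ratio R = 1/(1−f) ≈ 1.14286.
Loading dose to hit Cmax,ss on first dose: D_load = D_maint·R ≈ 1740 × 1.14286 ≈ 1988.58 mg.

1989 mg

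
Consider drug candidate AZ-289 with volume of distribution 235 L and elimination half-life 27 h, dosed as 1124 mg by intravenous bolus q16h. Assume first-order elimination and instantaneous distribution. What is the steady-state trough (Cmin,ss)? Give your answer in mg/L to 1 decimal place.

Over one 16-h interval, 16/27 ≈ 0.59259 half-lives elapse, leaving f ≈ 0.6632 of each dose.
At steady state, accumulation factor R = 1/(1 − e^(−kτ)) ≈ 2.9691.
Single-dose peak C₀ = D/Vd = 1124/235 ≈ 4.783 mg/L.
Cmax,ss = C₀/(1 − f) ≈ 4.783/0.3368 ≈ 14.201 mg/L.
Steady-state trough Cmin,ss = Cmax,ss·f ≈ 14.201 × 0.6632 ≈ 9.418 mg/L.

9.4 mg/L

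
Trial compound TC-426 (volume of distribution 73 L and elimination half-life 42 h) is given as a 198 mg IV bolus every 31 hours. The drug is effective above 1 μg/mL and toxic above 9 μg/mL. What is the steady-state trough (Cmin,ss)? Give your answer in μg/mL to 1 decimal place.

τ/t½ = 31/42 ≈ 0.7381, so fraction remaining f = (1/2)^(31/42) ≈ 0.5995.
Single-dose peak C₀ = D/Vd = 198/73 ≈ 2.712 μg/mL.
Steady-state trough Cmin,ss = C₀·f/(1−f) ≈ 2.712 × 0.5995/0.4005 ≈ 4.060 μg/mL.
Trough 4.1 μg/mL vs MEC 1 μg/mL: adequate.

4.1 μg/mL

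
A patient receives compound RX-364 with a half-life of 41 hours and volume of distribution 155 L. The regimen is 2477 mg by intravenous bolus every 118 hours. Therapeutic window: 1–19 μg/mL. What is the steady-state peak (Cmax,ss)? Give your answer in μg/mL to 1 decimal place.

Over one 118-h interval, 118/41 ≈ 2.878 half-lives elapse, leaving f ≈ 0.1360 of each dose.
Accumulation ratio R = 1/(1 − f) ≈ 1/0.8640 ≈ 1.1574.
Each bolus raises the concentration by D/Vd = 2477/155 ≈ 15.981 μg/mL.
Cmax,ss = C₀/(1 − f) ≈ 15.981/0.8640 ≈ 18.497 μg/mL.
Peak 18.5 μg/mL vs MTC 19 μg/mL: below toxic threshold.

18.5 μg/mL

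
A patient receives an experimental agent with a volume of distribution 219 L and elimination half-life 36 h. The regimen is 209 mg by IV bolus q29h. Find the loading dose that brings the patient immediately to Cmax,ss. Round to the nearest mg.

488 mg

f = (1/2)^(29/36) ≈ 0.572142; accumulation ratio R = 1/(1−f) ≈ 2.33722.
Loading dose to hit Cmax,ss on first dose: D_load = D_maint·R ≈ 209 × 2.33722 ≈ 488.48 mg.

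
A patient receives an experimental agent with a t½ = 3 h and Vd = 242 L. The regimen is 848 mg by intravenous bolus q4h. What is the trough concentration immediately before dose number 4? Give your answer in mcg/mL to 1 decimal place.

2.2 mcg/mL

f = (1/2)^(τ/t½) = (1/2)^(4/3) ≈ 0.3969.
C₀ = D/Vd = 848/242 ≈ 3.504 mcg/mL.
Before the 4th dose, 3 doses have been given. Superposition: Cmin = C₀·(f + f² + … + f^3).
≈ 3.504 × (0.3969 + 0.1575 + 0.0625) ≈ 3.504 × 0.6169 ≈ 2.162 mcg/mL.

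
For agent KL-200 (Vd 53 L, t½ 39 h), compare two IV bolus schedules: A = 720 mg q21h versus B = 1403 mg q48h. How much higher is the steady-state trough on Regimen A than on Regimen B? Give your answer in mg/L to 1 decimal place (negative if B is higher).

10.4 mg/L

Regimen A: f = (1/2)^(21/39) ≈ 0.6885; Cmin,ss = (720/53)·f/(1−f) ≈ 30.026 mg/L.
Regimen B: f = (1/2)^(48/39) ≈ 0.4261; Cmin,ss = (1403/53)·f/(1−f) ≈ 19.654 mg/L.
Difference ≈ 30.026 − 19.654 ≈ 10.372 mg/L.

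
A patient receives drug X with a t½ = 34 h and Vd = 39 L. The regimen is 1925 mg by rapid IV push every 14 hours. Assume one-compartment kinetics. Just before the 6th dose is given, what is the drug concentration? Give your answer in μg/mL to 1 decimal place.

113.6 μg/mL

f = (1/2)^(τ/t½) = (1/2)^(14/34) ≈ 0.7517.
C₀ = D/Vd = 1925/39 ≈ 49.359 μg/mL.
Before the 6th dose, 5 doses have been given. Superposition: Cmin = C₀·(f + f² + … + f^5).
≈ 49.359 × (0.7517 + 0.5651 + 0.4248 + 0.3193 + 0.2400) ≈ 49.359 × 2.3009 ≈ 113.570 μg/mL.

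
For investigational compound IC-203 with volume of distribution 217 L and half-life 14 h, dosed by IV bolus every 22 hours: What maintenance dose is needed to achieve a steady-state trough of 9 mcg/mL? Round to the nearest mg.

3851 mg

τ/t½ = 22/14 ≈ 1.5714, so f = (1/2)^(22/14) ≈ 0.336475.
Cmin,ss = (D/Vd)·f/(1−f), so D = Cmin,ss·Vd·(1−f)/f.
D = 9 × 217 × (1−f)/f ≈ 9 × 217 × 1.97199 ≈ 3851.30 mg.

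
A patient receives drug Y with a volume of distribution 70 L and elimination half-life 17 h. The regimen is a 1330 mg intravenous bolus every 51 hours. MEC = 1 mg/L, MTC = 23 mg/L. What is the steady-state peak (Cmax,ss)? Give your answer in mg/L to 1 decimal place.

21.7 mg/L

τ = 51 h = 3 half-lives, so f = (1/2)^3 = 0.125.
Accumulation ratio R = 1/(1 − f) = 1/0.875 = 8/7.
Single-dose peak C₀ = D/Vd = 1330/70 = 19 mg/L.
Steady-state peak Cmax,ss = C₀·R = 19 × 8/7 ≈ 21.714 mg/L.
Peak 21.7 mg/L vs MTC 23 mg/L: below toxic threshold.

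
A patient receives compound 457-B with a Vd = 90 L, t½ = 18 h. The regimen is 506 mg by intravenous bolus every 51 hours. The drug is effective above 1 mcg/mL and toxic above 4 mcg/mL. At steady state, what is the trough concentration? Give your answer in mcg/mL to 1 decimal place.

0.9 mcg/mL

Over one 51-h interval, 51/18 ≈ 2.8333 half-lives elapse, leaving f ≈ 0.1403 of each dose.
Accumulation ratio R = 1/(1 − f) ≈ 1/0.8597 ≈ 1.1632.
Single-dose peak C₀ = D/Vd = 506/90 ≈ 5.622 mcg/mL.
Cmax,ss = C₀/(1 − f) ≈ 5.622/0.8597 ≈ 6.539 mcg/mL.
Steady-state trough Cmin,ss = Cmax,ss·f ≈ 6.539 × 0.1403 ≈ 0.917 mcg/mL.
Trough 0.9 mcg/mL vs MEC 1 mcg/mL: subtherapeutic.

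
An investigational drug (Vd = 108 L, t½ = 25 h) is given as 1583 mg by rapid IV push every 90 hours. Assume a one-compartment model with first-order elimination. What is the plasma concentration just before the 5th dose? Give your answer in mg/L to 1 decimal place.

f = (1/2)^(τ/t½) = (1/2)^(90/25) ≈ 0.0825.
C₀ = D/Vd = 1583/108 ≈ 14.657 mg/L.
Before the 5th dose, 4 doses have been given. Superposition: Cmin = C₀·(f + f² + … + f^4).
≈ 14.657 × (0.0825 + 0.0068 + 0.0006 + 0.0000) ≈ 14.657 × 0.0899 ≈ 1.318 mg/L.

1.3 mg/L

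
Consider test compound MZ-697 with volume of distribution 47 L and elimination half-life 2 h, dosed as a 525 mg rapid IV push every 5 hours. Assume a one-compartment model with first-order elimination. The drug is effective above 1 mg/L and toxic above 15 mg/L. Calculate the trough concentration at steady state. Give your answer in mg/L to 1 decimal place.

2.4 mg/L

k = ln2/t½ = ln2/2 ≈ 0.346574 h⁻¹; fraction remaining f = e^(−kτ) = e^(−0.346574×5) ≈ 0.1768.
At steady state, accumulation factor R = 1/(1 − e^(−kτ)) ≈ 1.2148.
Single-dose peak C₀ = D/Vd = 525/47 ≈ 11.170 mg/L.
Steady-state peak Cmax,ss = C₀·R ≈ 11.170 × 1.2148 ≈ 13.569 mg/L.
One interval later, Cmin,ss = Cmax,ss·e^(−kτ) ≈ 13.569 × 0.1768 ≈ 2.399 mg/L.
Trough 2.4 mg/L vs MEC 1 mg/L: adequate.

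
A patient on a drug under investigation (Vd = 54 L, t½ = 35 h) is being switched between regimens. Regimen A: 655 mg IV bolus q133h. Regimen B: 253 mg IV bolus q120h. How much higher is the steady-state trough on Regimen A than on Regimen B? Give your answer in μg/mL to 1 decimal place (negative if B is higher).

0.5 μg/mL

Regimen A: f = (1/2)^(133/35) ≈ 0.0718; Cmin,ss = (655/54)·f/(1−f) ≈ 0.938 μg/mL.
Regimen B: f = (1/2)^(120/35) ≈ 0.0929; Cmin,ss = (253/54)·f/(1−f) ≈ 0.480 μg/mL.
Difference ≈ 0.938 − 0.480 ≈ 0.458 μg/mL.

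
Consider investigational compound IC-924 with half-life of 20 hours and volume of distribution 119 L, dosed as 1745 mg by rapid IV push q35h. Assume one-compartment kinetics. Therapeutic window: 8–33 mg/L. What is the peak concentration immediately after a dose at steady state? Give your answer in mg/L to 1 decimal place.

τ/t½ = 35/20 ≈ 1.75, so fraction remaining f = (1/2)^(35/20) ≈ 0.2973.
At steady state, accumulation factor R = 1/(1 − e^(−kτ)) ≈ 1.4231.
Each bolus raises the concentration by D/Vd = 1745/119 ≈ 14.664 mg/L.
Cmax,ss = C₀/(1 − f) ≈ 14.664/0.7027 ≈ 20.868 mg/L.
Peak 20.9 mg/L vs MTC 33 mg/L: below toxic threshold.

20.9 mg/L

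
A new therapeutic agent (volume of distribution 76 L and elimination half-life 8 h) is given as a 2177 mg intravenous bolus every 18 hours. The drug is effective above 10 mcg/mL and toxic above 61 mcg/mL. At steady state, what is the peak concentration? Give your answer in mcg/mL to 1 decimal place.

Over one 18-h interval, 18/8 ≈ 2.25 half-lives elapse, leaving f ≈ 0.2102 of each dose.
Accumulation ratio R = 1/(1 − f) ≈ 1/0.7898 ≈ 1.2661.
Single-dose peak C₀ = D/Vd = 2177/76 ≈ 28.645 mcg/mL.
Cmax,ss = C₀/(1 − f) ≈ 28.645/0.7898 ≈ 36.269 mcg/mL.
Peak 36.3 mcg/mL vs MTC 61 mcg/mL: below toxic threshold.

36.3 mcg/mL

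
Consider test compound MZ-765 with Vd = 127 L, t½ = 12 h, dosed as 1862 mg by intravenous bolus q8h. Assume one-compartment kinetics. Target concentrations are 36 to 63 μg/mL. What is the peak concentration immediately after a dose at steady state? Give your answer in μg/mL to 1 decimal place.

39.6 μg/mL

τ/t½ = 8/12 ≈ 0.66667, so fraction remaining f = (1/2)^(8/12) ≈ 0.6300.
At steady state, accumulation factor R = 1/(1 − e^(−kτ)) ≈ 2.7027.
Each bolus raises the concentration by D/Vd = 1862/127 ≈ 14.661 μg/mL.
Steady-state peak Cmax,ss = C₀·R ≈ 14.661 × 2.7027 ≈ 39.624 μg/mL.
Peak 39.6 μg/mL vs MTC 63 μg/mL: below toxic threshold.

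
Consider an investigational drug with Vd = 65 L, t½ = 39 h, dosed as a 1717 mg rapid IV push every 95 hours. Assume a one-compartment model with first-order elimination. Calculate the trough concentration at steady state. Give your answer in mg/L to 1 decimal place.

6.0 mg/L

τ/t½ = 95/39 ≈ 2.4359, so fraction remaining f = (1/2)^(95/39) ≈ 0.1848.
Single-dose peak C₀ = D/Vd = 1717/65 ≈ 26.415 mg/L.
Steady-state trough Cmin,ss = C₀·f/(1−f) ≈ 26.415 × 0.1848/0.8152 ≈ 5.988 mg/L.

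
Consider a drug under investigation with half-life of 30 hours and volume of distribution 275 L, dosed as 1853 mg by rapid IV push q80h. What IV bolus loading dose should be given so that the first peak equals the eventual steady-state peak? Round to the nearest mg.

2199 mg

f = (1/2)^(80/30) ≈ 0.157490; accumulation ratio R = 1/(1−f) ≈ 1.18693.
Loading dose to hit Cmax,ss on first dose: D_load = D_maint·R ≈ 1853 × 1.18693 ≈ 2199.38 mg.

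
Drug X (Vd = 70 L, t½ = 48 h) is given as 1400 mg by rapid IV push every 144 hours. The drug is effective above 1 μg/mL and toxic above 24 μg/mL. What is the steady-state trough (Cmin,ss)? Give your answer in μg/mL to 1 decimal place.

τ = 144 h = 3 half-lives, so f = (1/2)^3 = 0.125.
Accumulation ratio R = 1/(1 − f) = 1/0.875 = 8/7.
Single-dose peak C₀ = D/Vd = 1400/70 = 20 μg/mL.
Steady-state peak Cmax,ss = C₀·R = 20 × 8/7 ≈ 22.857 μg/mL.
Steady-state trough Cmin,ss = Cmax,ss·f ≈ 22.857 × 0.125 ≈ 2.857 μg/mL.
Trough 2.9 μg/mL vs MEC 1 μg/mL: adequate.

2.9 μg/mL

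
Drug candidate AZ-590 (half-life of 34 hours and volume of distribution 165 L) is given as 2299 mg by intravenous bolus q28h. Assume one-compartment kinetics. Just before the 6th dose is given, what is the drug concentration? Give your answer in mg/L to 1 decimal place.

f = (1/2)^(τ/t½) = (1/2)^(28/34) ≈ 0.5651.
C₀ = D/Vd = 2299/165 ≈ 13.933 mg/L.
Before the 6th dose, 5 doses have been given. Superposition: Cmin = C₀·(f + f² + … + f^5).
≈ 13.933 × (0.5651 + 0.3193 + 0.1805 + 0.1020 + 0.0576) ≈ 13.933 × 1.2245 ≈ 17.061 mg/L.

17.1 mg/L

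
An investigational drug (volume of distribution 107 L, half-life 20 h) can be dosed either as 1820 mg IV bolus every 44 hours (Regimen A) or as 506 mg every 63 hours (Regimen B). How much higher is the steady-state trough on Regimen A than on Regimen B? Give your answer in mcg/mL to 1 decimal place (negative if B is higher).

Regimen A: f = (1/2)^(44/20) ≈ 0.2176; Cmin,ss = (1820/107)·f/(1−f) ≈ 4.731 mcg/mL.
Regimen B: f = (1/2)^(63/20) ≈ 0.1127; Cmin,ss = (506/107)·f/(1−f) ≈ 0.601 mcg/mL.
Difference ≈ 4.731 − 0.601 ≈ 4.130 mcg/mL.

4.1 mcg/mL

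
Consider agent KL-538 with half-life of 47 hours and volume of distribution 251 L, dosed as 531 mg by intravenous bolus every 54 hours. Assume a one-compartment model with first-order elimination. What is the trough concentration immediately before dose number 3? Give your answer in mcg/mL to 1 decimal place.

f = (1/2)^(τ/t½) = (1/2)^(54/47) ≈ 0.4510.
C₀ = D/Vd = 531/251 ≈ 2.116 mcg/mL.
Before the 3rd dose, 2 doses have been given. Superposition: Cmin = C₀·(f + f²).
≈ 2.116 × (0.4510 + 0.2034) ≈ 2.116 × 0.6544 ≈ 1.385 mcg/mL.

1.4 mcg/mL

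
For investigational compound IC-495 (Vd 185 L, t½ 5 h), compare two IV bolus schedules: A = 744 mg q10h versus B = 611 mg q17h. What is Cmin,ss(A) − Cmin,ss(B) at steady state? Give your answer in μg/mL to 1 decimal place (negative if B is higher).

1.0 μg/mL

Regimen A: f = (1/2)^(10/5) ≈ 0.2500; Cmin,ss = (744/185)·f/(1−f) ≈ 1.341 μg/mL.
Regimen B: f = (1/2)^(17/5) ≈ 0.0947; Cmin,ss = (611/185)·f/(1−f) ≈ 0.345 μg/mL.
Difference ≈ 1.341 − 0.345 ≈ 0.996 μg/mL.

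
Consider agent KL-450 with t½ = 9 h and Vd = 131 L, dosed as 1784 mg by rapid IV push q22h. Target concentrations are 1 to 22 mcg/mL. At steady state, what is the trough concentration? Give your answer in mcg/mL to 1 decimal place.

3.1 mcg/mL

τ/t½ = 22/9 ≈ 2.4444, so fraction remaining f = (1/2)^(22/9) ≈ 0.1837.
At steady state, accumulation factor R = 1/(1 − e^(−kτ)) ≈ 1.2250.
Each bolus raises the concentration by D/Vd = 1784/131 ≈ 13.618 mcg/mL.
Steady-state peak Cmax,ss = C₀·R ≈ 13.618 × 1.2250 ≈ 16.682 mcg/mL.
One interval later, Cmin,ss = Cmax,ss·e^(−kτ) ≈ 16.682 × 0.1837 ≈ 3.064 mcg/mL.
Trough 3.1 mcg/mL vs MEC 1 mcg/mL: adequate.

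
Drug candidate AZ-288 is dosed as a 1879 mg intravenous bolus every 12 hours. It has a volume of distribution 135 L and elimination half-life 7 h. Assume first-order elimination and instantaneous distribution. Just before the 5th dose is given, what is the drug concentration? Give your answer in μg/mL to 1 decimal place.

6.0 μg/mL

f = (1/2)^(τ/t½) = (1/2)^(12/7) ≈ 0.3048.
C₀ = D/Vd = 1879/135 ≈ 13.919 μg/mL.
Before the 5th dose, 4 doses have been given. Superposition: Cmin = C₀·(f + f² + … + f^4).
≈ 13.919 × (0.3048 + 0.0929 + 0.0283 + 0.0086) ≈ 13.919 × 0.4346 ≈ 6.049 μg/mL.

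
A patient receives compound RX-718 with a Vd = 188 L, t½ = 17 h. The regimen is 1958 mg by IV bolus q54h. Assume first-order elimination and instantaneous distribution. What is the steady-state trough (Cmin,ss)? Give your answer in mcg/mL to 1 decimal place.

1.3 mcg/mL

τ/t½ = 54/17 ≈ 3.1765, so fraction remaining f = (1/2)^(54/17) ≈ 0.1106.
At steady state, accumulation factor R = 1/(1 − e^(−kτ)) ≈ 1.1244.
Single-dose peak C₀ = D/Vd = 1958/188 ≈ 10.415 mcg/mL.
Steady-state peak Cmax,ss = C₀·R ≈ 10.415 × 1.1244 ≈ 11.711 mcg/mL.
One interval later, Cmin,ss = Cmax,ss·e^(−kτ) ≈ 11.711 × 0.1106 ≈ 1.295 mcg/mL.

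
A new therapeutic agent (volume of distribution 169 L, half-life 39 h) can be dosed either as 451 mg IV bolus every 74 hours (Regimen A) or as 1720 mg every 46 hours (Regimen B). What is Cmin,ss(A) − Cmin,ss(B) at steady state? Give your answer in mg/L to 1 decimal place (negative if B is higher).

Regimen A: f = (1/2)^(74/39) ≈ 0.2684; Cmin,ss = (451/169)·f/(1−f) ≈ 0.979 mg/L.
Regimen B: f = (1/2)^(46/39) ≈ 0.4415; Cmin,ss = (1720/169)·f/(1−f) ≈ 8.045 mg/L.
Difference ≈ 0.979 − 8.045 ≈ -7.066 mg/L.

-7.1 mg/L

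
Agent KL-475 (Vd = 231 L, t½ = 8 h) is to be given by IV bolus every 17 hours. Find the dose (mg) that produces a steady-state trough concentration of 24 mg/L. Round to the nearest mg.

τ/t½ = 17/8 ≈ 2.125, so f = (1/2)^(17/8) ≈ 0.229251.
Cmin,ss = (D/Vd)·f/(1−f), so D = Cmin,ss·Vd·(1−f)/f.
D = 24 × 231 × (1−f)/f ≈ 24 × 231 × 3.36203 ≈ 18639.09 mg.

18639 mg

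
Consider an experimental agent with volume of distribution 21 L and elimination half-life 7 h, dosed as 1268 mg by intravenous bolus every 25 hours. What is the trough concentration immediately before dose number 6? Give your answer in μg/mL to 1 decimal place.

5.5 μg/mL

f = (1/2)^(τ/t½) = (1/2)^(25/7) ≈ 0.0841.
C₀ = D/Vd = 1268/21 ≈ 60.381 μg/mL.
Before the 6th dose, 5 doses have been given. Superposition: Cmin = C₀·(f + f² + … + f^5).
≈ 60.381 × (0.0841 + 0.0071 + 0.0006 + 0.0001 + 0.0000) ≈ 60.381 × 0.0919 ≈ 5.549 μg/mL.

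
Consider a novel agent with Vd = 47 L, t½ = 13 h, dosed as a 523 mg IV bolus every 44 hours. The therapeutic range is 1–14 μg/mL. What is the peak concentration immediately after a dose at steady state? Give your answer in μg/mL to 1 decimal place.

k = ln2/t½ = ln2/13 ≈ 0.053319 h⁻¹; fraction remaining f = e^(−kτ) = e^(−0.053319×44) ≈ 0.0957.
At steady state, accumulation factor R = 1/(1 − e^(−kτ)) ≈ 1.1058.
Each bolus raises the concentration by D/Vd = 523/47 ≈ 11.128 μg/mL.
Steady-state peak Cmax,ss = C₀·R ≈ 11.128 × 1.1058 ≈ 12.305 μg/mL.
Peak 12.3 μg/mL vs MTC 14 μg/mL: below toxic threshold.

12.3 μg/mL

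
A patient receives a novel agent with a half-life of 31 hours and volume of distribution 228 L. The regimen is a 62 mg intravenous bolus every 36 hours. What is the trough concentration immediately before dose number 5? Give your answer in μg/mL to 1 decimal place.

f = (1/2)^(τ/t½) = (1/2)^(36/31) ≈ 0.4471.
C₀ = D/Vd = 62/228 ≈ 0.272 μg/mL.
Before the 5th dose, 4 doses have been given. Superposition: Cmin = C₀·(f + f² + … + f^4).
≈ 0.272 × (0.4471 + 0.1999 + 0.0894 + 0.0400) ≈ 0.272 × 0.7764 ≈ 0.211 μg/mL.

0.2 μg/mL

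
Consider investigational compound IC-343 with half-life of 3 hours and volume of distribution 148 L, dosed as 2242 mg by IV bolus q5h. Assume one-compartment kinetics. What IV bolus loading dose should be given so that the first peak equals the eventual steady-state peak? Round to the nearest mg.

3273 mg

f = (1/2)^(5/3) ≈ 0.314980; accumulation ratio R = 1/(1−f) ≈ 1.45981.
Loading dose to hit Cmax,ss on first dose: D_load = D_maint·R ≈ 2242 × 1.45981 ≈ 3272.89 mg.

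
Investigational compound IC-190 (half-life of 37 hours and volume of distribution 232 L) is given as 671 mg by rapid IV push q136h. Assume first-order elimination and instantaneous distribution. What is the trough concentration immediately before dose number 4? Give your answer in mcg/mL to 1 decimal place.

f = (1/2)^(τ/t½) = (1/2)^(136/37) ≈ 0.0783.
C₀ = D/Vd = 671/232 ≈ 2.892 mcg/mL.
Before the 4th dose, 3 doses have been given. Superposition: Cmin = C₀·(f + f² + … + f^3).
≈ 2.892 × (0.0783 + 0.0061 + 0.0005) ≈ 2.892 × 0.0849 ≈ 0.246 mcg/mL.

0.2 mcg/mL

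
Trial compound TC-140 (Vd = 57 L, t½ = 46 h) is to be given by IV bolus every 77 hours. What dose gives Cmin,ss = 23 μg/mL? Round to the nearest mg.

τ/t½ = 77/46 ≈ 1.6739, so f = (1/2)^(77/46) ≈ 0.313402.
Cmin,ss = (D/Vd)·f/(1−f), so D = Cmin,ss·Vd·(1−f)/f.
D = 23 × 57 × (1−f)/f ≈ 23 × 57 × 2.19079 ≈ 2872.13 mg.

2872 mg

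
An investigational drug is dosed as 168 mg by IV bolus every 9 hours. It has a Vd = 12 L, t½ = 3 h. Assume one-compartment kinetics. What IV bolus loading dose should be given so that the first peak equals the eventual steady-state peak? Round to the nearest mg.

f = (1/2)^(9/3) ≈ 0.125000; accumulation ratio R = 1/(1−f) ≈ 1.14286.
Loading dose to hit Cmax,ss on first dose: D_load = D_maint·R ≈ 168 × 1.14286 ≈ 192.00 mg.

192 mg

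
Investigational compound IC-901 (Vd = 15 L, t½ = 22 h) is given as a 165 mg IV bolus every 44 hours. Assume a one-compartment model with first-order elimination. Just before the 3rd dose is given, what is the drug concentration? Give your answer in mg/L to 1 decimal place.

f = (1/2)^(τ/t½) = (1/2)^(44/22) ≈ 0.2500.
C₀ = D/Vd = 165/15 ≈ 11.000 mg/L.
Before the 3rd dose, 2 doses have been given. Superposition: Cmin = C₀·(f + f²).
≈ 11.000 × (0.2500 + 0.0625) ≈ 11.000 × 0.3125 ≈ 3.438 mg/L.

3.4 mg/L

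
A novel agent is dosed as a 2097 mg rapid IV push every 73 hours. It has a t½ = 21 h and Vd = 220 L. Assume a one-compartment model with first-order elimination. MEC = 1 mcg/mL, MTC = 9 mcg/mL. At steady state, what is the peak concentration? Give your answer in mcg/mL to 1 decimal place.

10.5 mcg/mL

Over one 73-h interval, 73/21 ≈ 3.4762 half-lives elapse, leaving f ≈ 0.0899 of each dose.
Accumulation ratio R = 1/(1 − f) ≈ 1/0.9101 ≈ 1.0988.
Each bolus raises the concentration by D/Vd = 2097/220 ≈ 9.532 mcg/mL.
Steady-state peak Cmax,ss = C₀·R ≈ 9.532 × 1.0988 ≈ 10.474 mcg/mL.
Peak 10.5 mcg/mL vs MTC 9 mcg/mL: exceeds toxic threshold.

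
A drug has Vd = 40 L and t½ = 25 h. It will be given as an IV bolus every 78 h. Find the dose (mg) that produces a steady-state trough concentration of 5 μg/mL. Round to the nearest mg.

τ/t½ = 78/25 ≈ 3.12, so f = (1/2)^(78/25) ≈ 0.115023.
Cmin,ss = (D/Vd)·f/(1−f), so D = Cmin,ss·Vd·(1−f)/f.
D = 5 × 40 × (1−f)/f ≈ 5 × 40 × 7.69391 ≈ 1538.78 mg.

1539 mg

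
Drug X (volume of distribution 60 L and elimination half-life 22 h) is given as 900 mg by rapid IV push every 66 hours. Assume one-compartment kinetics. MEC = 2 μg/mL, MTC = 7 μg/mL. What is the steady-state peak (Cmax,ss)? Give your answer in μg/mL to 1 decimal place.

The dosing interval is 3 half-lives, so f = 2^(−3) = 0.125.
At steady state, R = 1/(1 − 0.125) = 8/7.
Single-dose peak C₀ = D/Vd = 900/60 = 15 μg/mL.
Steady-state peak Cmax,ss = C₀·R = 15 × 8/7 ≈ 17.143 μg/mL.
Peak 17.1 μg/mL vs MTC 7 μg/mL: exceeds toxic threshold.

17.1 μg/mL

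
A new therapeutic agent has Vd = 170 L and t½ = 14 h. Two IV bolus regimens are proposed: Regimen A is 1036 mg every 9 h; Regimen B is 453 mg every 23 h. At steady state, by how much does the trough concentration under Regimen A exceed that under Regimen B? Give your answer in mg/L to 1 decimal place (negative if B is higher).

9.6 mg/L

Regimen A: f = (1/2)^(9/14) ≈ 0.6404; Cmin,ss = (1036/170)·f/(1−f) ≈ 10.853 mg/L.
Regimen B: f = (1/2)^(23/14) ≈ 0.3202; Cmin,ss = (453/170)·f/(1−f) ≈ 1.255 mg/L.
Difference ≈ 10.853 − 1.255 ≈ 9.598 mg/L.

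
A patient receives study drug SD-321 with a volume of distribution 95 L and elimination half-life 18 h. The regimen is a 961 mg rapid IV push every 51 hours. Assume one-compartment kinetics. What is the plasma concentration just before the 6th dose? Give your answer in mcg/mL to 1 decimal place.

1.7 mcg/mL

f = (1/2)^(τ/t½) = (1/2)^(51/18) ≈ 0.1403.
C₀ = D/Vd = 961/95 ≈ 10.116 mcg/mL.
Before the 6th dose, 5 doses have been given. Superposition: Cmin = C₀·(f + f² + … + f^5).
≈ 10.116 × (0.1403 + 0.0197 + 0.0028 + 0.0004 + 0.0001) ≈ 10.116 × 0.1633 ≈ 1.652 mcg/mL.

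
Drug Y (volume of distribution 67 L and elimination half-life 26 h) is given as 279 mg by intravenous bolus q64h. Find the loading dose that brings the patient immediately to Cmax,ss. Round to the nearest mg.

341 mg

f = (1/2)^(64/26) ≈ 0.181553; accumulation ratio R = 1/(1−f) ≈ 1.22183.
Loading dose to hit Cmax,ss on first dose: D_load = D_maint·R ≈ 279 × 1.22183 ≈ 340.89 mg.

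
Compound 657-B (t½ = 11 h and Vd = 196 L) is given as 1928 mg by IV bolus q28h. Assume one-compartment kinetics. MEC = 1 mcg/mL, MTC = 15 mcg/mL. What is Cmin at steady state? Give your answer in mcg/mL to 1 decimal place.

2.0 mcg/mL

Over one 28-h interval, 28/11 ≈ 2.5455 half-lives elapse, leaving f ≈ 0.1713 of each dose.
Each bolus raises the concentration by D/Vd = 1928/196 ≈ 9.837 mcg/mL.
Steady-state trough Cmin,ss = C₀·f/(1−f) ≈ 9.837 × 0.1713/0.8287 ≈ 2.033 mcg/mL.
Trough 2.0 mcg/mL vs MEC 1 mcg/mL: adequate.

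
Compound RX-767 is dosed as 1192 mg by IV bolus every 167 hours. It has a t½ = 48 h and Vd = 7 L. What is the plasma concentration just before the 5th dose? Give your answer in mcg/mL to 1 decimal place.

16.8 mcg/mL

f = (1/2)^(τ/t½) = (1/2)^(167/48) ≈ 0.0897.
C₀ = D/Vd = 1192/7 ≈ 170.286 mcg/mL.
Before the 5th dose, 4 doses have been given. Superposition: Cmin = C₀·(f + f² + … + f^4).
≈ 170.286 × (0.0897 + 0.0080 + 0.0007 + 0.0001) ≈ 170.286 × 0.0985 ≈ 16.773 mcg/mL.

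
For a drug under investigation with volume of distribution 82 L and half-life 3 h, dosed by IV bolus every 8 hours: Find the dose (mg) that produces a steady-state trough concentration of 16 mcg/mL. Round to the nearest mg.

τ/t½ = 8/3 ≈ 2.6667, so f = (1/2)^(8/3) ≈ 0.157490.
Cmin,ss = (D/Vd)·f/(1−f), so D = Cmin,ss·Vd·(1−f)/f.
D = 16 × 82 × (1−f)/f ≈ 16 × 82 × 5.34961 ≈ 7018.69 mg.

7019 mg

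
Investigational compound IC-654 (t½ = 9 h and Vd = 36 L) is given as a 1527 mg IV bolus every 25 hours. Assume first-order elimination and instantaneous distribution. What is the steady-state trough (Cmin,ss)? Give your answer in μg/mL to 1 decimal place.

7.2 μg/mL

τ/t½ = 25/9 ≈ 2.7778, so fraction remaining f = (1/2)^(25/9) ≈ 0.1458.
Single-dose peak C₀ = D/Vd = 1527/36 ≈ 42.417 μg/mL.
Steady-state trough Cmin,ss = C₀·f/(1−f) ≈ 42.417 × 0.1458/0.8542 ≈ 7.240 μg/mL.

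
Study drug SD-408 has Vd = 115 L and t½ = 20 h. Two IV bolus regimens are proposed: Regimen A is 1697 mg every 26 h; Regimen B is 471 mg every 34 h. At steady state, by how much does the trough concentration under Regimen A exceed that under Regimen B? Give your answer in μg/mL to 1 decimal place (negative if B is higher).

8.3 μg/mL

Regimen A: f = (1/2)^(26/20) ≈ 0.4061; Cmin,ss = (1697/115)·f/(1−f) ≈ 10.090 μg/mL.
Regimen B: f = (1/2)^(34/20) ≈ 0.3078; Cmin,ss = (471/115)·f/(1−f) ≈ 1.821 μg/mL.
Difference ≈ 10.090 − 1.821 ≈ 8.269 μg/mL.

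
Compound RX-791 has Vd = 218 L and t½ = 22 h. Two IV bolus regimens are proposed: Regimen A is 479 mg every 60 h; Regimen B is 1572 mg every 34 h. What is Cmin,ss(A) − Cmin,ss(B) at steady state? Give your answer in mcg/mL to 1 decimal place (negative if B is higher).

-3.4 mcg/mL

Regimen A: f = (1/2)^(60/22) ≈ 0.1510; Cmin,ss = (479/218)·f/(1−f) ≈ 0.391 mcg/mL.
Regimen B: f = (1/2)^(34/22) ≈ 0.3426; Cmin,ss = (1572/218)·f/(1−f) ≈ 3.758 mcg/mL.
Difference ≈ 0.391 − 3.758 ≈ -3.367 mcg/mL.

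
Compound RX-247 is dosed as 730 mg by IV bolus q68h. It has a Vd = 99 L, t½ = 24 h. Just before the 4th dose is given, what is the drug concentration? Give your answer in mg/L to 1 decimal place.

f = (1/2)^(τ/t½) = (1/2)^(68/24) ≈ 0.1403.
C₀ = D/Vd = 730/99 ≈ 7.374 mg/L.
Before the 4th dose, 3 doses have been given. Superposition: Cmin = C₀·(f + f² + … + f^3).
≈ 7.374 × (0.1403 + 0.0197 + 0.0028) ≈ 7.374 × 0.1628 ≈ 1.200 mg/L.

1.2 mg/L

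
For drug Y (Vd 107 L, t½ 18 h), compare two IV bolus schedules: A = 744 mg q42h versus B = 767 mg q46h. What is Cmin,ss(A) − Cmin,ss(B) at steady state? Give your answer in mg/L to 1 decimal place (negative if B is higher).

0.3 mg/L

Regimen A: f = (1/2)^(42/18) ≈ 0.1984; Cmin,ss = (744/107)·f/(1−f) ≈ 1.721 mg/L.
Regimen B: f = (1/2)^(46/18) ≈ 0.1701; Cmin,ss = (767/107)·f/(1−f) ≈ 1.469 mg/L.
Difference ≈ 1.721 − 1.469 ≈ 0.252 mg/L.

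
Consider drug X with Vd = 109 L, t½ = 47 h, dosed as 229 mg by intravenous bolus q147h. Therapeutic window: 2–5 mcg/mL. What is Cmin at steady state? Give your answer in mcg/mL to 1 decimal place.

0.3 mcg/mL

Over one 147-h interval, 147/47 ≈ 3.1277 half-lives elapse, leaving f ≈ 0.1144 of each dose.
Single-dose peak C₀ = D/Vd = 229/109 ≈ 2.101 mcg/mL.
Steady-state trough Cmin,ss = C₀·f/(1−f) ≈ 2.101 × 0.1144/0.8856 ≈ 0.271 mcg/mL.
Trough 0.3 mcg/mL vs MEC 2 mcg/mL: subtherapeutic.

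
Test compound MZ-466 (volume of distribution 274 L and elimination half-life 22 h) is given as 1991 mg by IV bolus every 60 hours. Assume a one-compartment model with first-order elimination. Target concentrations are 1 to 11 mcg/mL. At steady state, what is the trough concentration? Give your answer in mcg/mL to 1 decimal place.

1.3 mcg/mL

τ/t½ = 60/22 ≈ 2.7273, so fraction remaining f = (1/2)^(60/22) ≈ 0.1510.
At steady state, accumulation factor R = 1/(1 − e^(−kτ)) ≈ 1.1779.
Single-dose peak C₀ = D/Vd = 1991/274 ≈ 7.266 mcg/mL.
Steady-state peak Cmax,ss = C₀·R ≈ 7.266 × 1.1779 ≈ 8.559 mcg/mL.
Steady-state trough Cmin,ss = Cmax,ss·f ≈ 8.559 × 0.1510 ≈ 1.292 mcg/mL.
Trough 1.3 mcg/mL vs MEC 1 mcg/mL: adequate.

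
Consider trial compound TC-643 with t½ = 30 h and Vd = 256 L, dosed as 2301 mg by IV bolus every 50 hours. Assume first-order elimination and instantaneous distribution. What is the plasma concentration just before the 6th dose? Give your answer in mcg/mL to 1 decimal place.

f = (1/2)^(τ/t½) = (1/2)^(50/30) ≈ 0.3150.
C₀ = D/Vd = 2301/256 ≈ 8.988 mcg/mL.
Before the 6th dose, 5 doses have been given. Superposition: Cmin = C₀·(f + f² + … + f^5).
≈ 8.988 × (0.3150 + 0.0992 + 0.0313 + 0.0098 + 0.0031) ≈ 8.988 × 0.4584 ≈ 4.120 mcg/mL.

4.1 mcg/mL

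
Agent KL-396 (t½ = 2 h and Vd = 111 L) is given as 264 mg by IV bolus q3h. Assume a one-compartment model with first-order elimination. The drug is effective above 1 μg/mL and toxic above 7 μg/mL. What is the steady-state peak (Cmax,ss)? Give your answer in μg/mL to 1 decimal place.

k = ln2/t½ = ln2/2 ≈ 0.346574 h⁻¹; fraction remaining f = e^(−kτ) = e^(−0.346574×3) ≈ 0.3536.
Accumulation ratio R = 1/(1 − f) ≈ 1/0.6464 ≈ 1.5470.
Each bolus raises the concentration by D/Vd = 264/111 ≈ 2.378 μg/mL.
Steady-state peak Cmax,ss = C₀·R ≈ 2.378 × 1.5470 ≈ 3.679 μg/mL.
Peak 3.7 μg/mL vs MTC 7 μg/mL: below toxic threshold.

3.7 μg/mL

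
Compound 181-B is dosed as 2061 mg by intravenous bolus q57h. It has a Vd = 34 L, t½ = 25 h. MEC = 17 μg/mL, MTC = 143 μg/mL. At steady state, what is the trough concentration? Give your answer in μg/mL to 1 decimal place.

15.7 μg/mL

k = ln2/t½ = ln2/25 ≈ 0.027726 h⁻¹; fraction remaining f = e^(−kτ) = e^(−0.027726×57) ≈ 0.2059.
Accumulation ratio R = 1/(1 − f) ≈ 1/0.7941 ≈ 1.2593.
Each bolus raises the concentration by D/Vd = 2061/34 ≈ 60.618 μg/mL.
Steady-state peak Cmax,ss = C₀·R ≈ 60.618 × 1.2593 ≈ 76.336 μg/mL.
One interval later, Cmin,ss = Cmax,ss·e^(−kτ) ≈ 76.336 × 0.2059 ≈ 15.718 μg/mL.
Trough 15.7 μg/mL vs MEC 17 μg/mL: subtherapeutic.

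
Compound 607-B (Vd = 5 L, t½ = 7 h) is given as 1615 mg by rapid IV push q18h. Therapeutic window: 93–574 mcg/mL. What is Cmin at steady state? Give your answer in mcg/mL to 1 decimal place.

65.3 mcg/mL

Over one 18-h interval, 18/7 ≈ 2.5714 half-lives elapse, leaving f ≈ 0.1682 of each dose.
At steady state, accumulation factor R = 1/(1 − e^(−kτ)) ≈ 1.2022.
Each bolus raises the concentration by D/Vd = 1615/5 ≈ 323.000 mcg/mL.
Cmax,ss = C₀/(1 − f) ≈ 323.000/0.8318 ≈ 388.314 mcg/mL.
One interval later, Cmin,ss = Cmax,ss·e^(−kτ) ≈ 388.314 × 0.1682 ≈ 65.314 mcg/mL.
Trough 65.3 mcg/mL vs MEC 93 mcg/mL: subtherapeutic.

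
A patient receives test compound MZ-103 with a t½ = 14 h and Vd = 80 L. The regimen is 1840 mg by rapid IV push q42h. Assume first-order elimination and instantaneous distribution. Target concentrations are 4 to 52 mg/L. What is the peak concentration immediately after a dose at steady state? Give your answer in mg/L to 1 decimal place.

τ = 42 h = 3 half-lives, so f = (1/2)^3 = 0.125.
At steady state, R = 1/(1 − 0.125) = 8/7.
Single-dose peak C₀ = D/Vd = 1840/80 = 23 mg/L.
Steady-state peak Cmax,ss = C₀·R = 23 × 8/7 ≈ 26.286 mg/L.
Peak 26.3 mg/L vs MTC 52 mg/L: below toxic threshold.

26.3 mg/L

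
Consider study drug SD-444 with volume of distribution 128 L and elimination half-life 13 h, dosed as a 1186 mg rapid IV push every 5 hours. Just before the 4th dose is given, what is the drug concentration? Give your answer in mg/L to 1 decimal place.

16.7 mg/L

f = (1/2)^(τ/t½) = (1/2)^(5/13) ≈ 0.7660.
C₀ = D/Vd = 1186/128 ≈ 9.266 mg/L.
Before the 4th dose, 3 doses have been given. Superposition: Cmin = C₀·(f + f² + … + f^3).
≈ 9.266 × (0.7660 + 0.5868 + 0.4495) ≈ 9.266 × 1.8023 ≈ 16.700 mg/L.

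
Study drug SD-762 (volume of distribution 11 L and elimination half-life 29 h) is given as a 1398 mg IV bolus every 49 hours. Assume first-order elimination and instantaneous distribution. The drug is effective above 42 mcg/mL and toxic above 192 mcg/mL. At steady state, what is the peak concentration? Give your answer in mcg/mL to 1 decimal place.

Over one 49-h interval, 49/29 ≈ 1.6897 half-lives elapse, leaving f ≈ 0.3100 of each dose.
At steady state, accumulation factor R = 1/(1 − e^(−kτ)) ≈ 1.4493.
Single-dose peak C₀ = D/Vd = 1398/11 ≈ 127.091 mcg/mL.
Steady-state peak Cmax,ss = C₀·R ≈ 127.091 × 1.4493 ≈ 184.193 mcg/mL.
Peak 184.2 mcg/mL vs MTC 192 mcg/mL: below toxic threshold.

184.2 mcg/mL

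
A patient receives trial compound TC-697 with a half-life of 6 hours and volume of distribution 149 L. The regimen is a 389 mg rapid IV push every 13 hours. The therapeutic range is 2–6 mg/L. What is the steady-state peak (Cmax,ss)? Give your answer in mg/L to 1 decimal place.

k = ln2/t½ = ln2/6 ≈ 0.115525 h⁻¹; fraction remaining f = e^(−kτ) = e^(−0.115525×13) ≈ 0.2227.
At steady state, accumulation factor R = 1/(1 − e^(−kτ)) ≈ 1.2865.
Single-dose peak C₀ = D/Vd = 389/149 ≈ 2.611 mg/L.
Steady-state peak Cmax,ss = C₀·R ≈ 2.611 × 1.2865 ≈ 3.359 mg/L.
Peak 3.4 mg/L vs MTC 6 mg/L: below toxic threshold.

3.4 mg/L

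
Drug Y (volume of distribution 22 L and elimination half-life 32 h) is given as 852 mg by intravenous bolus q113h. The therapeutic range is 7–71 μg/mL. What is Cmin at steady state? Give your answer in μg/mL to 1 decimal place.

k = ln2/t½ = ln2/32 ≈ 0.021661 h⁻¹; fraction remaining f = e^(−kτ) = e^(−0.021661×113) ≈ 0.0865.
Accumulation ratio R = 1/(1 − f) ≈ 1/0.9135 ≈ 1.0947.
Single-dose peak C₀ = D/Vd = 852/22 ≈ 38.727 μg/mL.
Cmax,ss = C₀/(1 − f) ≈ 38.727/0.9135 ≈ 42.394 μg/mL.
Steady-state trough Cmin,ss = Cmax,ss·f ≈ 42.394 × 0.0865 ≈ 3.667 μg/mL.
Trough 3.7 μg/mL vs MEC 7 μg/mL: subtherapeutic.

3.7 μg/mL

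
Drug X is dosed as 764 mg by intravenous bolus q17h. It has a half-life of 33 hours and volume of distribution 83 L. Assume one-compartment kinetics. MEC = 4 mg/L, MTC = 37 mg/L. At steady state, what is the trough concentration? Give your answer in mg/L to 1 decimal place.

k = ln2/t½ = ln2/33 ≈ 0.021004 h⁻¹; fraction remaining f = e^(−kτ) = e^(−0.021004×17) ≈ 0.6997.
Single-dose peak C₀ = D/Vd = 764/83 ≈ 9.205 mg/L.
Steady-state trough Cmin,ss = C₀·f/(1−f) ≈ 9.205 × 0.6997/0.3003 ≈ 21.448 mg/L.
Trough 21.4 mg/L vs MEC 4 mg/L: adequate.

21.4 mg/L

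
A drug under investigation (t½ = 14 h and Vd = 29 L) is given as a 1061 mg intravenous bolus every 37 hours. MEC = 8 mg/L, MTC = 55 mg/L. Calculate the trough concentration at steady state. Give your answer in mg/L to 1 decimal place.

7.0 mg/L

k = ln2/t½ = ln2/14 ≈ 0.049511 h⁻¹; fraction remaining f = e^(−kτ) = e^(−0.049511×37) ≈ 0.1601.
Accumulation ratio R = 1/(1 − f) ≈ 1/0.8399 ≈ 1.1906.
Single-dose peak C₀ = D/Vd = 1061/29 ≈ 36.586 mg/L.
Steady-state peak Cmax,ss = C₀·R ≈ 36.586 × 1.1906 ≈ 43.559 mg/L.
One interval later, Cmin,ss = Cmax,ss·e^(−kτ) ≈ 43.559 × 0.1601 ≈ 6.974 mg/L.
Trough 7.0 mg/L vs MEC 8 mg/L: subtherapeutic.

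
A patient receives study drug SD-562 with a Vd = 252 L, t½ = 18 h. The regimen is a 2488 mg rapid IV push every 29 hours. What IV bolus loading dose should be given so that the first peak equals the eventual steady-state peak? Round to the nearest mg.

3699 mg

f = (1/2)^(29/18) ≈ 0.327346; accumulation ratio R = 1/(1−f) ≈ 1.48665.
Loading dose to hit Cmax,ss on first dose: D_load = D_maint·R ≈ 2488 × 1.48665 ≈ 3698.79 mg.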